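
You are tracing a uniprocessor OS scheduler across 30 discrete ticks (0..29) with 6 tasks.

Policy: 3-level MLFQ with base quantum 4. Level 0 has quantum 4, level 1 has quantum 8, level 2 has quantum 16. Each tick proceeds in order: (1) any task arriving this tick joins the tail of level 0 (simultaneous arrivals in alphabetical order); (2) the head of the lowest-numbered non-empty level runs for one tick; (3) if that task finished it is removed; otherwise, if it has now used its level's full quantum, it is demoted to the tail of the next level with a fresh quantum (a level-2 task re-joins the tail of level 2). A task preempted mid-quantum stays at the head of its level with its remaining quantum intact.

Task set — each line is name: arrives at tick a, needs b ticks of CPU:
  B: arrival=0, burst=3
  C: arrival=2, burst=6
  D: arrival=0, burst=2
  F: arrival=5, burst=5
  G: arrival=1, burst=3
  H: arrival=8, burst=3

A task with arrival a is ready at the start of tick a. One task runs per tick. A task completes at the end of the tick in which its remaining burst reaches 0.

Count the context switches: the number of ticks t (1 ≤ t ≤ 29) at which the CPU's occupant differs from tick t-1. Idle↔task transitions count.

t=0: L0/L1/L2 = BD/-/- → run B
t=1: L0/L1/L2 = BDG/-/- → run B
t=2: L0/L1/L2 = BDGC/-/- → run B
t=3: L0/L1/L2 = DGC/-/- → run D
t=4: L0/L1/L2 = DGC/-/- → run D
t=5: L0/L1/L2 = GCF/-/- → run G
t=6: L0/L1/L2 = GCF/-/- → run G
t=7: L0/L1/L2 = GCF/-/- → run G
t=8: L0/L1/L2 = CFH/-/- → run C
t=9: L0/L1/L2 = CFH/-/- → run C
t=10: L0/L1/L2 = CFH/-/- → run C
t=11: L0/L1/L2 = CFH/-/- → run C
t=12: L0/L1/L2 = FH/C/- → run F
t=13: L0/L1/L2 = FH/C/- → run F
t=14: L0/L1/L2 = FH/C/- → run F
t=15: L0/L1/L2 = FH/C/- → run F
t=16: L0/L1/L2 = H/CF/- → run H
t=17: L0/L1/L2 = H/CF/- → run H
t=18: L0/L1/L2 = H/CF/- → run H
t=19: L0/L1/L2 = -/CF/- → run C
t=20: L0/L1/L2 = -/CF/- → run C
t=21: L0/L1/L2 = -/F/- → run F
t=22: (idle)
t=23: (idle)
t=24: (idle)
t=25: (idle)
t=26: (idle)
t=27: (idle)
t=28: (idle)
t=29: (idle)

context switches = 8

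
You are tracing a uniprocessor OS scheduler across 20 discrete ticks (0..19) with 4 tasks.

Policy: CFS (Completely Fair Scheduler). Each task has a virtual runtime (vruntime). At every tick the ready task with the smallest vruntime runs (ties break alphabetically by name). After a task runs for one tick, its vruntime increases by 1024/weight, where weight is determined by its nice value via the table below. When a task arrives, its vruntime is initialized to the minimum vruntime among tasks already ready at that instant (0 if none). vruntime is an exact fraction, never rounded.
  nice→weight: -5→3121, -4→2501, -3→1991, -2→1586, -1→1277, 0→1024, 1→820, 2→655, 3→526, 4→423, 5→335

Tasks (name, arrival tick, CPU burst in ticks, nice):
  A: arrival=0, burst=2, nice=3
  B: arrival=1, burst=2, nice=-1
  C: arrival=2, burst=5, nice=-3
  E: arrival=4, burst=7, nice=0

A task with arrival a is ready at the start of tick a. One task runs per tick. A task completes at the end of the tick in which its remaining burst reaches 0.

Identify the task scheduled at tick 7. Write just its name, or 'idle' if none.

t=0: vr[A=0] → run A
t=1: vr[A=512/263 B=512/263] → run A
t=2: vr[B=512/263 C=512/263] → run B
t=3: vr[B=923136/335851 C=512/263] → run C
t=4: vr[B=923136/335851 C=1288704/523633 E=1288704/523633] → run C
t=5: vr[B=923136/335851 C=1558016/523633 E=1288704/523633] → run E
t=6: vr[B=923136/335851 C=1558016/523633 E=1812337/523633] → run B
t=7: vr[C=1558016/523633 E=1812337/523633] → run C
t=8: vr[C=1827328/523633 E=1812337/523633] → run E
t=9: vr[C=1827328/523633 E=2335970/523633] → run C
t=10: vr[C=2096640/523633 E=2335970/523633] → run C
t=11: vr[E=2335970/523633] → run E
t=12: vr[E=2859603/523633] → run E
t=13: vr[E=3383236/523633] → run E
t=14: vr[E=3906869/523633] → run E
t=15: vr[E=4430502/523633] → run E
t=16: (idle)
t=17: (idle)
t=18: (idle)
t=19: (idle)

running at tick 7 = C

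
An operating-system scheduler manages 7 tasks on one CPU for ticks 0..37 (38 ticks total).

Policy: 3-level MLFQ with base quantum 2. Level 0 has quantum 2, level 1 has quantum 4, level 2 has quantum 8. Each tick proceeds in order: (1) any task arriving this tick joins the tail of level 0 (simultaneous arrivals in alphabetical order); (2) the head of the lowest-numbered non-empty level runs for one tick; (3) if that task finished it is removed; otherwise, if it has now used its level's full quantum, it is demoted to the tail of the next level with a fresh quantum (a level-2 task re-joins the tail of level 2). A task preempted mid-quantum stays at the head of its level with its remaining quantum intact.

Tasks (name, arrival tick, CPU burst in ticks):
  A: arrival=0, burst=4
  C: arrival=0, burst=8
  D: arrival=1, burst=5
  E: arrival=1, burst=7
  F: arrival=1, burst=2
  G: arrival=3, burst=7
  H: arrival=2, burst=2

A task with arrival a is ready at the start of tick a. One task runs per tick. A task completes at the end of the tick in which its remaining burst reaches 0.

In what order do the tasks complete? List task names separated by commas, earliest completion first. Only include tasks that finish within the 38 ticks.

completion order = F, H, A, D, C, E, G

t=0: L0/L1/L2 = AC/-/- → run A
t=1: L0/L1/L2 = ACDEF/-/- → run A
t=2: L0/L1/L2 = CDEFH/A/- → run C
t=3: L0/L1/L2 = CDEFHG/A/- → run C
t=4: L0/L1/L2 = DEFHG/AC/- → run D
t=5: L0/L1/L2 = DEFHG/AC/- → run D
t=6: L0/L1/L2 = EFHG/ACD/- → run E
t=7: L0/L1/L2 = EFHG/ACD/- → run E
t=8: L0/L1/L2 = FHG/ACDE/- → run F
t=9: L0/L1/L2 = FHG/ACDE/- → run F
t=10: L0/L1/L2 = HG/ACDE/- → run H
t=11: L0/L1/L2 = HG/ACDE/- → run H
t=12: L0/L1/L2 = G/ACDE/- → run G
t=13: L0/L1/L2 = G/ACDE/- → run G
t=14: L0/L1/L2 = -/ACDEG/- → run A
t=15: L0/L1/L2 = -/ACDEG/- → run A
t=16: L0/L1/L2 = -/CDEG/- → run C
t=17: L0/L1/L2 = -/CDEG/- → run C
t=18: L0/L1/L2 = -/CDEG/- → run C
t=19: L0/L1/L2 = -/CDEG/- → run C
t=20: L0/L1/L2 = -/DEG/C → run D
t=21: L0/L1/L2 = -/DEG/C → run D
t=22: L0/L1/L2 = -/DEG/C → run D
t=23: L0/L1/L2 = -/EG/C → run E
t=24: L0/L1/L2 = -/EG/C → run E
t=25: L0/L1/L2 = -/EG/C → run E
t=26: L0/L1/L2 = -/EG/C → run E
t=27: L0/L1/L2 = -/G/CE → run G
t=28: L0/L1/L2 = -/G/CE → run G
t=29: L0/L1/L2 = -/G/CE → run G
t=30: L0/L1/L2 = -/G/CE → run G
t=31: L0/L1/L2 = -/-/CEG → run C
t=32: L0/L1/L2 = -/-/CEG → run C
t=33: L0/L1/L2 = -/-/EG → run E
t=34: L0/L1/L2 = -/-/G → run G
t=35: (idle)
t=36: (idle)
t=37: (idle)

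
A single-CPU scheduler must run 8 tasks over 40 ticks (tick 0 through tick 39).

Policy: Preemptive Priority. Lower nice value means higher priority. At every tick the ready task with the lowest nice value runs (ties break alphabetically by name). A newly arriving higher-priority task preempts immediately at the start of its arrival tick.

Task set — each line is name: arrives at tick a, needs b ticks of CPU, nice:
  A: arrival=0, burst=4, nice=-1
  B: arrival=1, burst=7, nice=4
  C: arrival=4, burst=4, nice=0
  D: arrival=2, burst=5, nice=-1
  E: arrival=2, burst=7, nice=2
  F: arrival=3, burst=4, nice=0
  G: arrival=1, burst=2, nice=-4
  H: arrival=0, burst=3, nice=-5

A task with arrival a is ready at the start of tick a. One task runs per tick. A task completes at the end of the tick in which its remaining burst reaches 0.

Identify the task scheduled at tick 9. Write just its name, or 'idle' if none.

t=0: ready={A,H} → run H
t=1: ready={A,B,G,H} → run H
t=2: ready={A,B,D,E,G,H} → run H
t=3: ready={A,B,D,E,F,G} → run G
t=4: ready={A,B,C,D,E,F,G} → run G
t=5: ready={A,B,C,D,E,F} → run A
t=6: ready={A,B,C,D,E,F} → run A
t=7: ready={A,B,C,D,E,F} → run A
t=8: ready={A,B,C,D,E,F} → run A
t=9: ready={B,C,D,E,F} → run D
t=10: ready={B,C,D,E,F} → run D
t=11: ready={B,C,D,E,F} → run D
t=12: ready={B,C,D,E,F} → run D
t=13: ready={B,C,D,E,F} → run D
t=14: ready={B,C,E,F} → run C
t=15: ready={B,C,E,F} → run C
t=16: ready={B,C,E,F} → run C
t=17: ready={B,C,E,F} → run C
t=18: ready={B,E,F} → run F
t=19: ready={B,E,F} → run F
t=20: ready={B,E,F} → run F
t=21: ready={B,E,F} → run F
t=22: ready={B,E} → run E
t=23: ready={B,E} → run E
t=24: ready={B,E} → run E
t=25: ready={B,E} → run E
t=26: ready={B,E} → run E
t=27: ready={B,E} → run E
t=28: ready={B,E} → run E
t=29: ready={B} → run B
t=30: ready={B} → run B
t=31: ready={B} → run B
t=32: ready={B} → run B
t=33: ready={B} → run B
t=34: ready={B} → run B
t=35: ready={B} → run B
t=36: (idle)
t=37: (idle)
t=38: (idle)
t=39: (idle)

running at tick 9 = D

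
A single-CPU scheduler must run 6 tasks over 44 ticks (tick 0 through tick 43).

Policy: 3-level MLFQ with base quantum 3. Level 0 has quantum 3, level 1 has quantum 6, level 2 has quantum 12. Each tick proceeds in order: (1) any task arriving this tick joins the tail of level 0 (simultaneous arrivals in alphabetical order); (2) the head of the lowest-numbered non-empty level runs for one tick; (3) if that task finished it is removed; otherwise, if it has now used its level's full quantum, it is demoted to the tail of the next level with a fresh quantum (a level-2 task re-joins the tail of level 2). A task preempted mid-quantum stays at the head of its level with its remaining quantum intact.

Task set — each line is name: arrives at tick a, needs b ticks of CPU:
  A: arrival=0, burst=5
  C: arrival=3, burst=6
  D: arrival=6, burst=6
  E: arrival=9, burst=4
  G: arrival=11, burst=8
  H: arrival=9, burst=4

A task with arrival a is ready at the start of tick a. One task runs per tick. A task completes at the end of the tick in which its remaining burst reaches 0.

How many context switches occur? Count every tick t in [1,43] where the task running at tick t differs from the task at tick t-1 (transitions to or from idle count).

context switches = 12

t=0: L0/L1/L2 = A/-/- → run A
t=1: L0/L1/L2 = A/-/- → run A
t=2: L0/L1/L2 = A/-/- → run A
t=3: L0/L1/L2 = C/A/- → run C
t=4: L0/L1/L2 = C/A/- → run C
t=5: L0/L1/L2 = C/A/- → run C
t=6: L0/L1/L2 = D/AC/- → run D
t=7: L0/L1/L2 = D/AC/- → run D
t=8: L0/L1/L2 = D/AC/- → run D
t=9: L0/L1/L2 = EH/ACD/- → run E
t=10: L0/L1/L2 = EH/ACD/- → run E
t=11: L0/L1/L2 = EHG/ACD/- → run E
t=12: L0/L1/L2 = HG/ACDE/- → run H
t=13: L0/L1/L2 = HG/ACDE/- → run H
t=14: L0/L1/L2 = HG/ACDE/- → run H
t=15: L0/L1/L2 = G/ACDEH/- → run G
t=16: L0/L1/L2 = G/ACDEH/- → run G
t=17: L0/L1/L2 = G/ACDEH/- → run G
t=18: L0/L1/L2 = -/ACDEHG/- → run A
t=19: L0/L1/L2 = -/ACDEHG/- → run A
t=20: L0/L1/L2 = -/CDEHG/- → run C
t=21: L0/L1/L2 = -/CDEHG/- → run C
t=22: L0/L1/L2 = -/CDEHG/- → run C
t=23: L0/L1/L2 = -/DEHG/- → run D
t=24: L0/L1/L2 = -/DEHG/- → run D
t=25: L0/L1/L2 = -/DEHG/- → run D
t=26: L0/L1/L2 = -/EHG/- → run E
t=27: L0/L1/L2 = -/HG/- → run H
t=28: L0/L1/L2 = -/G/- → run G
t=29: L0/L1/L2 = -/G/- → run G
t=30: L0/L1/L2 = -/G/- → run G
t=31: L0/L1/L2 = -/G/- → run G
t=32: L0/L1/L2 = -/G/- → run G
t=33: (idle)
t=34: (idle)
t=35: (idle)
t=36: (idle)
t=37: (idle)
t=38: (idle)
t=39: (idle)
t=40: (idle)
t=41: (idle)
t=42: (idle)
t=43: (idle)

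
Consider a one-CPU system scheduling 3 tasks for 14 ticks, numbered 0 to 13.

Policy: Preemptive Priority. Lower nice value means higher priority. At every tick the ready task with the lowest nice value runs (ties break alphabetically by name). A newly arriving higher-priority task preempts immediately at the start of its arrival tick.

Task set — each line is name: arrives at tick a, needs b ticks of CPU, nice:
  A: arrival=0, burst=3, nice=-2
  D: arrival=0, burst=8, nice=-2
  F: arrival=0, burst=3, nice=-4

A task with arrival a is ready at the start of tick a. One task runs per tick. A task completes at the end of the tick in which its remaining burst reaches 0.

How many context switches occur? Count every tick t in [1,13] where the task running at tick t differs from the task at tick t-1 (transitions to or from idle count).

context switches = 2

t=0: ready={A,D,F} → run F
t=1: ready={A,D,F} → run F
t=2: ready={A,D,F} → run F
t=3: ready={A,D} → run A
t=4: ready={A,D} → run A
t=5: ready={A,D} → run A
t=6: ready={D} → run D
t=7: ready={D} → run D
t=8: ready={D} → run D
t=9: ready={D} → run D
t=10: ready={D} → run D
t=11: ready={D} → run D
t=12: ready={D} → run D
t=13: ready={D} → run D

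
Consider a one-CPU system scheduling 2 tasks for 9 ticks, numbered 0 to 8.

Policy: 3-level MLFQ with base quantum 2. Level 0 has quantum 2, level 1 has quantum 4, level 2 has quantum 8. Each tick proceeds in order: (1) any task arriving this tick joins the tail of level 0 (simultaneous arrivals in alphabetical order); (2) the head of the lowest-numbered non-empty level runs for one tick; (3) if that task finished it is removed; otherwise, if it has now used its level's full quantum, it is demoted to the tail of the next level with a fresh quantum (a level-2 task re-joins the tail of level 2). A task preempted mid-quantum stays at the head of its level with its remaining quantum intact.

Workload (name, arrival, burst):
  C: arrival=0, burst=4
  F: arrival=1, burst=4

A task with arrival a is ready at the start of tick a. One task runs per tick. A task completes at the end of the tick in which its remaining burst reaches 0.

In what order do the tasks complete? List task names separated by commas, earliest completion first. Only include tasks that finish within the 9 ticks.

completion order = C, F

t=0: L0/L1/L2 = C/-/- → run C
t=1: L0/L1/L2 = CF/-/- → run C
t=2: L0/L1/L2 = F/C/- → run F
t=3: L0/L1/L2 = F/C/- → run F
t=4: L0/L1/L2 = -/CF/- → run C
t=5: L0/L1/L2 = -/CF/- → run C
t=6: L0/L1/L2 = -/F/- → run F
t=7: L0/L1/L2 = -/F/- → run F
t=8: (idle)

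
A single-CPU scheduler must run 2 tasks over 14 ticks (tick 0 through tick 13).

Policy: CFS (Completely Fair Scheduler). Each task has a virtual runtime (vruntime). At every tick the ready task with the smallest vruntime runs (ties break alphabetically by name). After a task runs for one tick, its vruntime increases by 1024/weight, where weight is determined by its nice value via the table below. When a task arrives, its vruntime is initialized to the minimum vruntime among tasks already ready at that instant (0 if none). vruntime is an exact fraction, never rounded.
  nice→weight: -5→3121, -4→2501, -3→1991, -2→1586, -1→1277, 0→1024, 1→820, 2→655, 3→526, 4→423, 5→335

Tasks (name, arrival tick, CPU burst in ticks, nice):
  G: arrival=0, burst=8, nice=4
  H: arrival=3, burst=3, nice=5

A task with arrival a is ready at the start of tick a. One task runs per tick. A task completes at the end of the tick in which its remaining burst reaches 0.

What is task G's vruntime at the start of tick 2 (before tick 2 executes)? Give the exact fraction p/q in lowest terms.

vruntime(G, start of tick 2) = 2048/423

t=0: vr[G=0] → run G
t=1: vr[G=1024/423] → run G
t=2: vr[G=2048/423] → run G
t=3: vr[G=1024/141 H=1024/141] → run G
t=4: vr[G=4096/423 H=1024/141] → run H
t=5: vr[G=4096/423 H=487424/47235] → run G
t=6: vr[G=5120/423 H=487424/47235] → run H
t=7: vr[G=5120/423 H=631808/47235] → run G
t=8: vr[G=2048/141 H=631808/47235] → run H
t=9: vr[G=2048/141] → run G
t=10: vr[G=7168/423] → run G
t=11: (idle)
t=12: (idle)
t=13: (idle)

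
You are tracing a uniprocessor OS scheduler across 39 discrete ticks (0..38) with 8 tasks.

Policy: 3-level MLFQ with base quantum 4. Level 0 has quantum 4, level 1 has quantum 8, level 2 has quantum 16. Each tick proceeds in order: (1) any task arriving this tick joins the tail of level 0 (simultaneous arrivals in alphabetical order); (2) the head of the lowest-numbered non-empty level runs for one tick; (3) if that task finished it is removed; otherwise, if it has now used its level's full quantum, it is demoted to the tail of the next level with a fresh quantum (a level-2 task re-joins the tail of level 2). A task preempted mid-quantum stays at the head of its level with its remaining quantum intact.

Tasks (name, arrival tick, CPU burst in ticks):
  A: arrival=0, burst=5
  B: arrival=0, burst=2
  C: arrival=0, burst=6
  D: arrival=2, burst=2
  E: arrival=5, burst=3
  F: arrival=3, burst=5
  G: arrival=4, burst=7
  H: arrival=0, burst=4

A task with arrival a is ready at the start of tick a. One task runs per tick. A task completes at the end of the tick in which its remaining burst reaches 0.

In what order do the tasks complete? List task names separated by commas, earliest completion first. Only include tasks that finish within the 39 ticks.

t=0: L0/L1/L2 = ABCH/-/- → run A
t=1: L0/L1/L2 = ABCH/-/- → run A
t=2: L0/L1/L2 = ABCHD/-/- → run A
t=3: L0/L1/L2 = ABCHDF/-/- → run A
t=4: L0/L1/L2 = BCHDFG/A/- → run B
t=5: L0/L1/L2 = BCHDFGE/A/- → run B
t=6: L0/L1/L2 = CHDFGE/A/- → run C
t=7: L0/L1/L2 = CHDFGE/A/- → run C
t=8: L0/L1/L2 = CHDFGE/A/- → run C
t=9: L0/L1/L2 = CHDFGE/A/- → run C
t=10: L0/L1/L2 = HDFGE/AC/- → run H
t=11: L0/L1/L2 = HDFGE/AC/- → run H
t=12: L0/L1/L2 = HDFGE/AC/- → run H
t=13: L0/L1/L2 = HDFGE/AC/- → run H
t=14: L0/L1/L2 = DFGE/AC/- → run D
t=15: L0/L1/L2 = DFGE/AC/- → run D
t=16: L0/L1/L2 = FGE/AC/- → run F
t=17: L0/L1/L2 = FGE/AC/- → run F
t=18: L0/L1/L2 = FGE/AC/- → run F
t=19: L0/L1/L2 = FGE/AC/- → run F
t=20: L0/L1/L2 = GE/ACF/- → run G
t=21: L0/L1/L2 = GE/ACF/- → run G
t=22: L0/L1/L2 = GE/ACF/- → run G
t=23: L0/L1/L2 = GE/ACF/- → run G
t=24: L0/L1/L2 = E/ACFG/- → run E
t=25: L0/L1/L2 = E/ACFG/- → run E
t=26: L0/L1/L2 = E/ACFG/- → run E
t=27: L0/L1/L2 = -/ACFG/- → run A
t=28: L0/L1/L2 = -/CFG/- → run C
t=29: L0/L1/L2 = -/CFG/- → run C
t=30: L0/L1/L2 = -/FG/- → run F
t=31: L0/L1/L2 = -/G/- → run G
t=32: L0/L1/L2 = -/G/- → run G
t=33: L0/L1/L2 = -/G/- → run G
t=34: (idle)
t=35: (idle)
t=36: (idle)
t=37: (idle)
t=38: (idle)

completion order = B, H, D, E, A, C, F, G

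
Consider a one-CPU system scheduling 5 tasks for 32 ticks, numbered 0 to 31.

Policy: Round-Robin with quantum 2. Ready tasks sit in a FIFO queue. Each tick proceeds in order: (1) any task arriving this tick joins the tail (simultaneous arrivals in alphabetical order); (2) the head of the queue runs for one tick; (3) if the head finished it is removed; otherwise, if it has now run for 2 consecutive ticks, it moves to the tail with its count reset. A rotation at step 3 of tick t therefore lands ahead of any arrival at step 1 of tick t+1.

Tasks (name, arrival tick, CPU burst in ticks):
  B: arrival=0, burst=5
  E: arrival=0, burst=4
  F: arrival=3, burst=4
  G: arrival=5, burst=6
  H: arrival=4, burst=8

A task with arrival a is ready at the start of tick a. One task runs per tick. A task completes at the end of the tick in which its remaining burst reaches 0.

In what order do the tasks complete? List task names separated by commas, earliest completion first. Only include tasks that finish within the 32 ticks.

completion order = E, B, F, G, H

t=0: queue=[B,E] q_used=0 → run B
t=1: queue=[B,E] q_used=1 → run B
t=2: queue=[E,B] q_used=0 → run E
t=3: queue=[E,B,F] q_used=1 → run E
t=4: queue=[B,F,E,H] q_used=0 → run B
t=5: queue=[B,F,E,H,G] q_used=1 → run B
t=6: queue=[F,E,H,G,B] q_used=0 → run F
t=7: queue=[F,E,H,G,B] q_used=1 → run F
t=8: queue=[E,H,G,B,F] q_used=0 → run E
t=9: queue=[E,H,G,B,F] q_used=1 → run E
t=10: queue=[H,G,B,F] q_used=0 → run H
t=11: queue=[H,G,B,F] q_used=1 → run H
t=12: queue=[G,B,F,H] q_used=0 → run G
t=13: queue=[G,B,F,H] q_used=1 → run G
t=14: queue=[B,F,H,G] q_used=0 → run B
t=15: queue=[F,H,G] q_used=0 → run F
t=16: queue=[F,H,G] q_used=1 → run F
t=17: queue=[H,G] q_used=0 → run H
t=18: queue=[H,G] q_used=1 → run H
t=19: queue=[G,H] q_used=0 → run G
t=20: queue=[G,H] q_used=1 → run G
t=21: queue=[H,G] q_used=0 → run H
t=22: queue=[H,G] q_used=1 → run H
t=23: queue=[G,H] q_used=0 → run G
t=24: queue=[G,H] q_used=1 → run G
t=25: queue=[H] q_used=0 → run H
t=26: queue=[H] q_used=1 → run H
t=27: (idle)
t=28: (idle)
t=29: (idle)
t=30: (idle)
t=31: (idle)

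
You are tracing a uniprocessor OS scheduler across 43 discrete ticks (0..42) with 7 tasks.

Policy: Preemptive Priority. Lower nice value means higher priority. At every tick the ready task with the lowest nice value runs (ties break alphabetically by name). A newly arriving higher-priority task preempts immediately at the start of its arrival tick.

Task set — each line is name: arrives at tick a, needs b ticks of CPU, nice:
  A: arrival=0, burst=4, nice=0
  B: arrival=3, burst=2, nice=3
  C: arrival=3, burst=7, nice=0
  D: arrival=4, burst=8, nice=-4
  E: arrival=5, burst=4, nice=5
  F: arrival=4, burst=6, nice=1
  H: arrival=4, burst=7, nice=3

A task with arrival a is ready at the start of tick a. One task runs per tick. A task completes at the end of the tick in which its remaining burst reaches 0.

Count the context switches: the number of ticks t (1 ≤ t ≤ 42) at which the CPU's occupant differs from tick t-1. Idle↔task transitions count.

t=0: ready={A} → run A
t=1: ready={A} → run A
t=2: ready={A} → run A
t=3: ready={A,B,C} → run A
t=4: ready={B,C,D,F,H} → run D
t=5: ready={B,C,D,E,F,H} → run D
t=6: ready={B,C,D,E,F,H} → run D
t=7: ready={B,C,D,E,F,H} → run D
t=8: ready={B,C,D,E,F,H} → run D
t=9: ready={B,C,D,E,F,H} → run D
t=10: ready={B,C,D,E,F,H} → run D
t=11: ready={B,C,D,E,F,H} → run D
t=12: ready={B,C,E,F,H} → run C
t=13: ready={B,C,E,F,H} → run C
t=14: ready={B,C,E,F,H} → run C
t=15: ready={B,C,E,F,H} → run C
t=16: ready={B,C,E,F,H} → run C
t=17: ready={B,C,E,F,H} → run C
t=18: ready={B,C,E,F,H} → run C
t=19: ready={B,E,F,H} → run F
t=20: ready={B,E,F,H} → run F
t=21: ready={B,E,F,H} → run F
t=22: ready={B,E,F,H} → run F
t=23: ready={B,E,F,H} → run F
t=24: ready={B,E,F,H} → run F
t=25: ready={B,E,H} → run B
t=26: ready={B,E,H} → run B
t=27: ready={E,H} → run H
t=28: ready={E,H} → run H
t=29: ready={E,H} → run H
t=30: ready={E,H} → run H
t=31: ready={E,H} → run H
t=32: ready={E,H} → run H
t=33: ready={E,H} → run H
t=34: ready={E} → run E
t=35: ready={E} → run E
t=36: ready={E} → run E
t=37: ready={E} → run E
t=38: (idle)
t=39: (idle)
t=40: (idle)
t=41: (idle)
t=42: (idle)

context switches = 7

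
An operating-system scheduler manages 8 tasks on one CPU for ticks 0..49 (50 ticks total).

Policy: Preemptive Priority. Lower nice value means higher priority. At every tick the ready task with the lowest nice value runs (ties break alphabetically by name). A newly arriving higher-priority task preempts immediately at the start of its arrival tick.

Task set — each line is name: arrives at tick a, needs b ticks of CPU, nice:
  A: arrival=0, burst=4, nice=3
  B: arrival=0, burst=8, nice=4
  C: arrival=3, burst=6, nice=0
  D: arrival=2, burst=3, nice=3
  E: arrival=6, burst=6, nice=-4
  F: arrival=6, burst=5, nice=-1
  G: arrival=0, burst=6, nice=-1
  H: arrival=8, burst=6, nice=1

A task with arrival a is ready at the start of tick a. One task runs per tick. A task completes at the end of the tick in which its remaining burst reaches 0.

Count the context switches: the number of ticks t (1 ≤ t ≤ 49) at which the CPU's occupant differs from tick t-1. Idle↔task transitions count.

t=0: ready={A,B,G} → run G
t=1: ready={A,B,G} → run G
t=2: ready={A,B,D,G} → run G
t=3: ready={A,B,C,D,G} → run G
t=4: ready={A,B,C,D,G} → run G
t=5: ready={A,B,C,D,G} → run G
t=6: ready={A,B,C,D,E,F} → run E
t=7: ready={A,B,C,D,E,F} → run E
t=8: ready={A,B,C,D,E,F,H} → run E
t=9: ready={A,B,C,D,E,F,H} → run E
t=10: ready={A,B,C,D,E,F,H} → run E
t=11: ready={A,B,C,D,E,F,H} → run E
t=12: ready={A,B,C,D,F,H} → run F
t=13: ready={A,B,C,D,F,H} → run F
t=14: ready={A,B,C,D,F,H} → run F
t=15: ready={A,B,C,D,F,H} → run F
t=16: ready={A,B,C,D,F,H} → run F
t=17: ready={A,B,C,D,H} → run C
t=18: ready={A,B,C,D,H} → run C
t=19: ready={A,B,C,D,H} → run C
t=20: ready={A,B,C,D,H} → run C
t=21: ready={A,B,C,D,H} → run C
t=22: ready={A,B,C,D,H} → run C
t=23: ready={A,B,D,H} → run H
t=24: ready={A,B,D,H} → run H
t=25: ready={A,B,D,H} → run H
t=26: ready={A,B,D,H} → run H
t=27: ready={A,B,D,H} → run H
t=28: ready={A,B,D,H} → run H
t=29: ready={A,B,D} → run A
t=30: ready={A,B,D} → run A
t=31: ready={A,B,D} → run A
t=32: ready={A,B,D} → run A
t=33: ready={B,D} → run D
t=34: ready={B,D} → run D
t=35: ready={B,D} → run D
t=36: ready={B} → run B
t=37: ready={B} → run B
t=38: ready={B} → run B
t=39: ready={B} → run B
t=40: ready={B} → run B
t=41: ready={B} → run B
t=42: ready={B} → run B
t=43: ready={B} → run B
t=44: (idle)
t=45: (idle)
t=46: (idle)
t=47: (idle)
t=48: (idle)
t=49: (idle)

context switches = 8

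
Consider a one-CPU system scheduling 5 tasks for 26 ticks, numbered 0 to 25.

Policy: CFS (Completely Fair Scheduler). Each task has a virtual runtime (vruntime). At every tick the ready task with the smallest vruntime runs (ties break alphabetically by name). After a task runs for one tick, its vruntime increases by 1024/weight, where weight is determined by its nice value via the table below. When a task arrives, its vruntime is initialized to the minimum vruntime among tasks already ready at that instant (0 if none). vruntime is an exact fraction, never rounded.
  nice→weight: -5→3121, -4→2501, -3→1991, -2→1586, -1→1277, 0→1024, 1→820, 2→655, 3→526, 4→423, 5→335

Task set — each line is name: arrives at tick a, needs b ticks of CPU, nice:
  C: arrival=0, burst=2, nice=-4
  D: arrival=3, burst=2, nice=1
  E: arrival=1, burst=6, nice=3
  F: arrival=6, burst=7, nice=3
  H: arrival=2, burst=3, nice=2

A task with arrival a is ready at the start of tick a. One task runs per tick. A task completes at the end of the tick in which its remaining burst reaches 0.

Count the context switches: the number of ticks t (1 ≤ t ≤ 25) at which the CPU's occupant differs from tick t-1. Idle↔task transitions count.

t=0: vr[C=0] → run C
t=1: vr[C=1024/2501 E=1024/2501] → run C
t=2: vr[E=1024/2501 H=1024/2501] → run E
t=3: vr[D=1024/2501 E=1549824/657763 H=1024/2501] → run D
t=4: vr[D=20736/12505 E=1549824/657763 H=1024/2501] → run H
t=5: vr[D=20736/12505 E=1549824/657763 H=3231744/1638155] → run D
t=6: vr[E=1549824/657763 F=3231744/1638155 H=3231744/1638155] → run F
t=7: vr[E=1549824/657763 F=1688684032/430834765 H=3231744/1638155] → run H
t=8: vr[E=1549824/657763 F=1688684032/430834765 H=5792768/1638155] → run E
t=9: vr[E=2830336/657763 F=1688684032/430834765 H=5792768/1638155] → run H
t=10: vr[E=2830336/657763 F=1688684032/430834765] → run F
t=11: vr[E=2830336/657763 F=2527419392/430834765] → run E
t=12: vr[E=4110848/657763 F=2527419392/430834765] → run F
t=13: vr[E=4110848/657763 F=3366154752/430834765] → run E
t=14: vr[E=5391360/657763 F=3366154752/430834765] → run F
t=15: vr[E=5391360/657763 F=4204890112/430834765] → run E
t=16: vr[E=6671872/657763 F=4204890112/430834765] → run F
t=17: vr[E=6671872/657763 F=5043625472/430834765] → run E
t=18: vr[F=5043625472/430834765] → run F
t=19: vr[F=5882360832/430834765] → run F
t=20: (idle)
t=21: (idle)
t=22: (idle)
t=23: (idle)
t=24: (idle)
t=25: (idle)

context switches = 18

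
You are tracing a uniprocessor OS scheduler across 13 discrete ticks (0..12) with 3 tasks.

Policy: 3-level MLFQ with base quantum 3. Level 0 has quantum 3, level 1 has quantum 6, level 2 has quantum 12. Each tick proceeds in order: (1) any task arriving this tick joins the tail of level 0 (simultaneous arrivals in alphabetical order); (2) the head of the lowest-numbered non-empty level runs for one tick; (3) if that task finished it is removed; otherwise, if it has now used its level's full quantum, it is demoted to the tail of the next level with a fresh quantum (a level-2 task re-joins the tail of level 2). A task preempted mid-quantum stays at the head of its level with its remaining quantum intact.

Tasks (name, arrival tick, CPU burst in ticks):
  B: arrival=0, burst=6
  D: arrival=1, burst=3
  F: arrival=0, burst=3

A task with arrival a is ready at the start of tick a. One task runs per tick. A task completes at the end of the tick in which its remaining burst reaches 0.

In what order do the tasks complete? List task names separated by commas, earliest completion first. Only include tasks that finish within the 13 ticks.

t=0: L0/L1/L2 = BF/-/- → run B
t=1: L0/L1/L2 = BFD/-/- → run B
t=2: L0/L1/L2 = BFD/-/- → run B
t=3: L0/L1/L2 = FD/B/- → run F
t=4: L0/L1/L2 = FD/B/- → run F
t=5: L0/L1/L2 = FD/B/- → run F
t=6: L0/L1/L2 = D/B/- → run D
t=7: L0/L1/L2 = D/B/- → run D
t=8: L0/L1/L2 = D/B/- → run D
t=9: L0/L1/L2 = -/B/- → run B
t=10: L0/L1/L2 = -/B/- → run B
t=11: L0/L1/L2 = -/B/- → run B
t=12: (idle)

completion order = F, D, B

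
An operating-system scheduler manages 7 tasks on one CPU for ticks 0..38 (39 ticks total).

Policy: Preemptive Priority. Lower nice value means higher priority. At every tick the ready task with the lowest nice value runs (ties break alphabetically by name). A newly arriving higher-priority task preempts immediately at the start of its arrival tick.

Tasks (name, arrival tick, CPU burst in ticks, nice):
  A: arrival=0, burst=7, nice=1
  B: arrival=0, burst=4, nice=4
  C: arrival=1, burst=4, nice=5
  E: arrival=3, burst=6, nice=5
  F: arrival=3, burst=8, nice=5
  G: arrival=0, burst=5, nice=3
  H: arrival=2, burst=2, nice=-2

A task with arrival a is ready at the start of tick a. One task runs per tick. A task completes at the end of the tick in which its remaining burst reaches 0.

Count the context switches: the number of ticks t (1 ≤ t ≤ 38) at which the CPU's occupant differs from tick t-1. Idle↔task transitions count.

context switches = 8

t=0: ready={A,B,G} → run A
t=1: ready={A,B,C,G} → run A
t=2: ready={A,B,C,G,H} → run H
t=3: ready={A,B,C,E,F,G,H} → run H
t=4: ready={A,B,C,E,F,G} → run A
t=5: ready={A,B,C,E,F,G} → run A
t=6: ready={A,B,C,E,F,G} → run A
t=7: ready={A,B,C,E,F,G} → run A
t=8: ready={A,B,C,E,F,G} → run A
t=9: ready={B,C,E,F,G} → run G
t=10: ready={B,C,E,F,G} → run G
t=11: ready={B,C,E,F,G} → run G
t=12: ready={B,C,E,F,G} → run G
t=13: ready={B,C,E,F,G} → run G
t=14: ready={B,C,E,F} → run B
t=15: ready={B,C,E,F} → run B
t=16: ready={B,C,E,F} → run B
t=17: ready={B,C,E,F} → run B
t=18: ready={C,E,F} → run C
t=19: ready={C,E,F} → run C
t=20: ready={C,E,F} → run C
t=21: ready={C,E,F} → run C
t=22: ready={E,F} → run E
t=23: ready={E,F} → run E
t=24: ready={E,F} → run E
t=25: ready={E,F} → run E
t=26: ready={E,F} → run E
t=27: ready={E,F} → run E
t=28: ready={F} → run F
t=29: ready={F} → run F
t=30: ready={F} → run F
t=31: ready={F} → run F
t=32: ready={F} → run F
t=33: ready={F} → run F
t=34: ready={F} → run F
t=35: ready={F} → run F
t=36: (idle)
t=37: (idle)
t=38: (idle)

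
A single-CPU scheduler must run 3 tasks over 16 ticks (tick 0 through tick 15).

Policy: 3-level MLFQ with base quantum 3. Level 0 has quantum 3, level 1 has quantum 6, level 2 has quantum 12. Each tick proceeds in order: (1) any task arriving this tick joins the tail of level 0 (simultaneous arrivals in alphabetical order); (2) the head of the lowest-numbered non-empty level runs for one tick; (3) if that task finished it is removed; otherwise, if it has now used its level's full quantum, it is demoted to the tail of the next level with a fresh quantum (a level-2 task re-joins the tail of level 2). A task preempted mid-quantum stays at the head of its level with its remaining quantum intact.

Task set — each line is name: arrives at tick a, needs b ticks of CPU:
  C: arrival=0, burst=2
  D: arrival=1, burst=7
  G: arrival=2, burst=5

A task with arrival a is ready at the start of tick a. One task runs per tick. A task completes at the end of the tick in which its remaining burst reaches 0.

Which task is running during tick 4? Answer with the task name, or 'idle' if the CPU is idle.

running at tick 4 = D

t=0: L0/L1/L2 = C/-/- → run C
t=1: L0/L1/L2 = CD/-/- → run C
t=2: L0/L1/L2 = DG/-/- → run D
t=3: L0/L1/L2 = DG/-/- → run D
t=4: L0/L1/L2 = DG/-/- → run D
t=5: L0/L1/L2 = G/D/- → run G
t=6: L0/L1/L2 = G/D/- → run G
t=7: L0/L1/L2 = G/D/- → run G
t=8: L0/L1/L2 = -/DG/- → run D
t=9: L0/L1/L2 = -/DG/- → run D
t=10: L0/L1/L2 = -/DG/- → run D
t=11: L0/L1/L2 = -/DG/- → run D
t=12: L0/L1/L2 = -/G/- → run G
t=13: L0/L1/L2 = -/G/- → run G
t=14: (idle)
t=15: (idle)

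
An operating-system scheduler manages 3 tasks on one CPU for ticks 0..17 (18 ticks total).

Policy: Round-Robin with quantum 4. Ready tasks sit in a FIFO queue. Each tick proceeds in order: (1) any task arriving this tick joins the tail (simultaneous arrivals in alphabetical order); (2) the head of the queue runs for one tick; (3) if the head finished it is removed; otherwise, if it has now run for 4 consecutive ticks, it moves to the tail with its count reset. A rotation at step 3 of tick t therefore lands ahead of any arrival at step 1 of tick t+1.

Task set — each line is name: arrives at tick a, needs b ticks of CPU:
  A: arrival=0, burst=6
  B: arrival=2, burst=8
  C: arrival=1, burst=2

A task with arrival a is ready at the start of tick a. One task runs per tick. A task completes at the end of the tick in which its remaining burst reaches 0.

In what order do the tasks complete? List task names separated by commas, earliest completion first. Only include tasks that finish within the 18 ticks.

t=0: queue=[A] q_used=0 → run A
t=1: queue=[A,C] q_used=1 → run A
t=2: queue=[A,C,B] q_used=2 → run A
t=3: queue=[A,C,B] q_used=3 → run A
t=4: queue=[C,B,A] q_used=0 → run C
t=5: queue=[C,B,A] q_used=1 → run C
t=6: queue=[B,A] q_used=0 → run B
t=7: queue=[B,A] q_used=1 → run B
t=8: queue=[B,A] q_used=2 → run B
t=9: queue=[B,A] q_used=3 → run B
t=10: queue=[A,B] q_used=0 → run A
t=11: queue=[A,B] q_used=1 → run A
t=12: queue=[B] q_used=0 → run B
t=13: queue=[B] q_used=1 → run B
t=14: queue=[B] q_used=2 → run B
t=15: queue=[B] q_used=3 → run B
t=16: (idle)
t=17: (idle)

completion order = C, A, B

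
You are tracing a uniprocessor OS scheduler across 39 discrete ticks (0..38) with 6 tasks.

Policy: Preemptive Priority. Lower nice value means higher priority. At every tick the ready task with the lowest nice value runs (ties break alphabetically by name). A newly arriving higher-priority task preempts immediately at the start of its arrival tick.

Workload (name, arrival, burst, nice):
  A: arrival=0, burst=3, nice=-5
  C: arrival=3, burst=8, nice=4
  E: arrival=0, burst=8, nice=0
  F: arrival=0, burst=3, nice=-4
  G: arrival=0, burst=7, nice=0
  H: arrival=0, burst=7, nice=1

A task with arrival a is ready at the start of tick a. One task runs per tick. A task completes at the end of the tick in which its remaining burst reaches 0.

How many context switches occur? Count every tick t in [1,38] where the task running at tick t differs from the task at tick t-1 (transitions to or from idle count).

t=0: ready={A,E,F,G,H} → run A
t=1: ready={A,E,F,G,H} → run A
t=2: ready={A,E,F,G,H} → run A
t=3: ready={C,E,F,G,H} → run F
t=4: ready={C,E,F,G,H} → run F
t=5: ready={C,E,F,G,H} → run F
t=6: ready={C,E,G,H} → run E
t=7: ready={C,E,G,H} → run E
t=8: ready={C,E,G,H} → run E
t=9: ready={C,E,G,H} → run E
t=10: ready={C,E,G,H} → run E
t=11: ready={C,E,G,H} → run E
t=12: ready={C,E,G,H} → run E
t=13: ready={C,E,G,H} → run E
t=14: ready={C,G,H} → run G
t=15: ready={C,G,H} → run G
t=16: ready={C,G,H} → run G
t=17: ready={C,G,H} → run G
t=18: ready={C,G,H} → run G
t=19: ready={C,G,H} → run G
t=20: ready={C,G,H} → run G
t=21: ready={C,H} → run H
t=22: ready={C,H} → run H
t=23: ready={C,H} → run H
t=24: ready={C,H} → run H
t=25: ready={C,H} → run H
t=26: ready={C,H} → run H
t=27: ready={C,H} → run H
t=28: ready={C} → run C
t=29: ready={C} → run C
t=30: ready={C} → run C
t=31: ready={C} → run C
t=32: ready={C} → run C
t=33: ready={C} → run C
t=34: ready={C} → run C
t=35: ready={C} → run C
t=36: (idle)
t=37: (idle)
t=38: (idle)

context switches = 6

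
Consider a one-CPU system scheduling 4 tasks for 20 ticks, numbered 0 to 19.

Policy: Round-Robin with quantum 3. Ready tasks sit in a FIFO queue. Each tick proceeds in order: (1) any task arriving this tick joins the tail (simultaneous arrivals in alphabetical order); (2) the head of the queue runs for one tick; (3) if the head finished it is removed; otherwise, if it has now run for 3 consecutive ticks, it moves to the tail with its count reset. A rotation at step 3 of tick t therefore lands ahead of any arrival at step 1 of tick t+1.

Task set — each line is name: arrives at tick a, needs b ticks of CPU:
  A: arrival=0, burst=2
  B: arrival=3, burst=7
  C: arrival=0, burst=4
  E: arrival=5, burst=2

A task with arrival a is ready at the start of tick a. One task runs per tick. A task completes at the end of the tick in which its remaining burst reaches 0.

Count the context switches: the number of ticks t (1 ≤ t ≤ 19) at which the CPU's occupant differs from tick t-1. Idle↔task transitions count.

t=0: queue=[A,C] q_used=0 → run A
t=1: queue=[A,C] q_used=1 → run A
t=2: queue=[C] q_used=0 → run C
t=3: queue=[C,B] q_used=1 → run C
t=4: queue=[C,B] q_used=2 → run C
t=5: queue=[B,C,E] q_used=0 → run B
t=6: queue=[B,C,E] q_used=1 → run B
t=7: queue=[B,C,E] q_used=2 → run B
t=8: queue=[C,E,B] q_used=0 → run C
t=9: queue=[E,B] q_used=0 → run E
t=10: queue=[E,B] q_used=1 → run E
t=11: queue=[B] q_used=0 → run B
t=12: queue=[B] q_used=1 → run B
t=13: queue=[B] q_used=2 → run B
t=14: queue=[B] q_used=0 → run B
t=15: (idle)
t=16: (idle)
t=17: (idle)
t=18: (idle)
t=19: (idle)

context switches = 6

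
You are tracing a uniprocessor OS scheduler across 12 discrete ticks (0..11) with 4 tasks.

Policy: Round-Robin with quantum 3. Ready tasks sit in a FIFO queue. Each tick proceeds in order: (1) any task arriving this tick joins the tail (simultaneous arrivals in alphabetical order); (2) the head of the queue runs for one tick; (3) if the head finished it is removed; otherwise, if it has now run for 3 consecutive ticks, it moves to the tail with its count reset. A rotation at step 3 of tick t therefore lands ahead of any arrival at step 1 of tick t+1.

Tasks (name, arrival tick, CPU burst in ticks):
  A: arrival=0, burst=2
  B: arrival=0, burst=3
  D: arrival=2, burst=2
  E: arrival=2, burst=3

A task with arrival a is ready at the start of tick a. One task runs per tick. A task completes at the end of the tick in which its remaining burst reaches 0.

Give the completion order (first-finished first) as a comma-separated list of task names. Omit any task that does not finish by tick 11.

t=0: queue=[A,B] q_used=0 → run A
t=1: queue=[A,B] q_used=1 → run A
t=2: queue=[B,D,E] q_used=0 → run B
t=3: queue=[B,D,E] q_used=1 → run B
t=4: queue=[B,D,E] q_used=2 → run B
t=5: queue=[D,E] q_used=0 → run D
t=6: queue=[D,E] q_used=1 → run D
t=7: queue=[E] q_used=0 → run E
t=8: queue=[E] q_used=1 → run E
t=9: queue=[E] q_used=2 → run E
t=10: (idle)
t=11: (idle)

completion order = A, B, D, E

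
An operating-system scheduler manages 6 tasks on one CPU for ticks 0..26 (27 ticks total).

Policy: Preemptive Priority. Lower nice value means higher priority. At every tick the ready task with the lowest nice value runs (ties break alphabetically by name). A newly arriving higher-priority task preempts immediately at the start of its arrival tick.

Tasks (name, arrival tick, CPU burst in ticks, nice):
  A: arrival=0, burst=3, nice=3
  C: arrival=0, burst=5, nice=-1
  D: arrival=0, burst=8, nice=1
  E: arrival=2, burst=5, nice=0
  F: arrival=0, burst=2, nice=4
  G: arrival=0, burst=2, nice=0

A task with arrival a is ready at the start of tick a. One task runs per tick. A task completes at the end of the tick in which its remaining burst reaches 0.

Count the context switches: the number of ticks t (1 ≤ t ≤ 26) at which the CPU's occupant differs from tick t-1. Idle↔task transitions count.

context switches = 6

t=0: ready={A,C,D,F,G} → run C
t=1: ready={A,C,D,F,G} → run C
t=2: ready={A,C,D,E,F,G} → run C
t=3: ready={A,C,D,E,F,G} → run C
t=4: ready={A,C,D,E,F,G} → run C
t=5: ready={A,D,E,F,G} → run E
t=6: ready={A,D,E,F,G} → run E
t=7: ready={A,D,E,F,G} → run E
t=8: ready={A,D,E,F,G} → run E
t=9: ready={A,D,E,F,G} → run E
t=10: ready={A,D,F,G} → run G
t=11: ready={A,D,F,G} → run G
t=12: ready={A,D,F} → run D
t=13: ready={A,D,F} → run D
t=14: ready={A,D,F} → run D
t=15: ready={A,D,F} → run D
t=16: ready={A,D,F} → run D
t=17: ready={A,D,F} → run D
t=18: ready={A,D,F} → run D
t=19: ready={A,D,F} → run D
t=20: ready={A,F} → run A
t=21: ready={A,F} → run A
t=22: ready={A,F} → run A
t=23: ready={F} → run F
t=24: ready={F} → run F
t=25: (idle)
t=26: (idle)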